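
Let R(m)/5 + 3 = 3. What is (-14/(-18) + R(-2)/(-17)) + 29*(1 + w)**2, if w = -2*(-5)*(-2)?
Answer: 94228/9 ≈ 10470.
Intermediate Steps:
R(m) = 0 (R(m) = -15 + 5*3 = -15 + 15 = 0)
w = -20 (w = 10*(-2) = -20)
(-14/(-18) + R(-2)/(-17)) + 29*(1 + w)**2 = (-14/(-18) + 0/(-17)) + 29*(1 - 20)**2 = (-14*(-1/18) + 0*(-1/17)) + 29*(-19)**2 = (7/9 + 0) + 29*361 = 7/9 + 10469 = 94228/9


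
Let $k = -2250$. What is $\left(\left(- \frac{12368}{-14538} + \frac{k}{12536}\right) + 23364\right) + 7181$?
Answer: $\frac{1391724683827}{45562092} \approx 30546.0$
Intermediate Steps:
$\left(\left(- \frac{12368}{-14538} + \frac{k}{12536}\right) + 23364\right) + 7181 = \left(\left(- \frac{12368}{-14538} - \frac{2250}{12536}\right) + 23364\right) + 7181 = \left(\left(\left(-12368\right) \left(- \frac{1}{14538}\right) - \frac{1125}{6268}\right) + 23364\right) + 7181 = \left(\left(\frac{6184}{7269} - \frac{1125}{6268}\right) + 23364\right) + 7181 = \left(\frac{30583687}{45562092} + 23364\right) + 7181 = \frac{1064543301175}{45562092} + 7181 = \frac{1391724683827}{45562092}$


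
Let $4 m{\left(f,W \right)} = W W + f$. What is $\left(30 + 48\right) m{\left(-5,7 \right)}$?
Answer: $858$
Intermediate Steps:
$m{\left(f,W \right)} = \frac{f}{4} + \frac{W^{2}}{4}$ ($m{\left(f,W \right)} = \frac{W W + f}{4} = \frac{W^{2} + f}{4} = \frac{f + W^{2}}{4} = \frac{f}{4} + \frac{W^{2}}{4}$)
$\left(30 + 48\right) m{\left(-5,7 \right)} = \left(30 + 48\right) \left(\frac{1}{4} \left(-5\right) + \frac{7^{2}}{4}\right) = 78 \left(- \frac{5}{4} + \frac{1}{4} \cdot 49\right) = 78 \left(- \frac{5}{4} + \frac{49}{4}\right) = 78 \cdot 11 = 858$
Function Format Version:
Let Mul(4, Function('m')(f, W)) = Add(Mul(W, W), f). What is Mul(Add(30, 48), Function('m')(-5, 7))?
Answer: 858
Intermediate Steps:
Function('m')(f, W) = Add(Mul(Rational(1, 4), f), Mul(Rational(1, 4), Pow(W, 2))) (Function('m')(f, W) = Mul(Rational(1, 4), Add(Mul(W, W), f)) = Mul(Rational(1, 4), Add(Pow(W, 2), f)) = Mul(Rational(1, 4), Add(f, Pow(W, 2))) = Add(Mul(Rational(1, 4), f), Mul(Rational(1, 4), Pow(W, 2))))
Mul(Add(30, 48), Function('m')(-5, 7)) = Mul(Add(30, 48), Add(Mul(Rational(1, 4), -5), Mul(Rational(1, 4), Pow(7, 2)))) = Mul(78, Add(Rational(-5, 4), Mul(Rational(1, 4), 49))) = Mul(78, Add(Rational(-5, 4), Rational(49, 4))) = Mul(78, 11) = 858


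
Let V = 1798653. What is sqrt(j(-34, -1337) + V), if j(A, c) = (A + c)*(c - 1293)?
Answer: 3*sqrt(600487) ≈ 2324.7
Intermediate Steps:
j(A, c) = (-1293 + c)*(A + c) (j(A, c) = (A + c)*(-1293 + c) = (-1293 + c)*(A + c))
sqrt(j(-34, -1337) + V) = sqrt(((-1337)**2 - 1293*(-34) - 1293*(-1337) - 34*(-1337)) + 1798653) = sqrt((1787569 + 43962 + 1728741 + 45458) + 1798653) = sqrt(3605730 + 1798653) = sqrt(5404383) = 3*sqrt(600487)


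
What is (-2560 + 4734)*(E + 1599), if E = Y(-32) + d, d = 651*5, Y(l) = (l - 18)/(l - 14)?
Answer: 242764058/23 ≈ 1.0555e+7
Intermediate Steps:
Y(l) = (-18 + l)/(-14 + l)
d = 3255
E = 74890/23 (E = (-18 - 32)/(-14 - 32) + 3255 = -50/(-46) + 3255 = -1/46*(-50) + 3255 = 25/23 + 3255 = 74890/23 ≈ 3256.1)
(-2560 + 4734)*(E + 1599) = (-2560 + 4734)*(74890/23 + 1599) = 2174*(111667/23) = 242764058/23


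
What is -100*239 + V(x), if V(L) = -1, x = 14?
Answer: -23901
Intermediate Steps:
-100*239 + V(x) = -100*239 - 1 = -23900 - 1 = -23901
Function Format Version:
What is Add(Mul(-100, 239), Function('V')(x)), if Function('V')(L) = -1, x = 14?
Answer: -23901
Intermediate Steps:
Add(Mul(-100, 239), Function('V')(x)) = Add(Mul(-100, 239), -1) = Add(-23900, -1) = -23901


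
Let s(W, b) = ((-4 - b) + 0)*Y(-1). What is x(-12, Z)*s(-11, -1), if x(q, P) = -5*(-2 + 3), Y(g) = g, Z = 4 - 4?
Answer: -15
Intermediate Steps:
Z = 0
s(W, b) = 4 + b (s(W, b) = ((-4 - b) + 0)*(-1) = (-4 - b)*(-1) = 4 + b)
x(q, P) = -5 (x(q, P) = -5*1 = -5)
x(-12, Z)*s(-11, -1) = -5*(4 - 1) = -5*3 = -15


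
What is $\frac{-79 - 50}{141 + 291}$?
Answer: $- \frac{43}{144} \approx -0.29861$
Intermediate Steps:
$\frac{-79 - 50}{141 + 291} = - \frac{129}{432} = \left(-129\right) \frac{1}{432} = - \frac{43}{144}$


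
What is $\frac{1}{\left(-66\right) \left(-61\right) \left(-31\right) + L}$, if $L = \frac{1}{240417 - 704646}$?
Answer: $- \frac{464229}{57938564575} \approx -8.0124 \cdot 10^{-6}$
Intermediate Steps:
$L = - \frac{1}{464229}$ ($L = \frac{1}{-464229} = - \frac{1}{464229} \approx -2.1541 \cdot 10^{-6}$)
$\frac{1}{\left(-66\right) \left(-61\right) \left(-31\right) + L} = \frac{1}{\left(-66\right) \left(-61\right) \left(-31\right) - \frac{1}{464229}} = \frac{1}{4026 \left(-31\right) - \frac{1}{464229}} = \frac{1}{-124806 - \frac{1}{464229}} = \frac{1}{- \frac{57938564575}{464229}} = - \frac{464229}{57938564575}$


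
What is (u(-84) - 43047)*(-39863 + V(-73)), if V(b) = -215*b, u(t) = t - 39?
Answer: 1043332560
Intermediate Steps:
u(t) = -39 + t
(u(-84) - 43047)*(-39863 + V(-73)) = ((-39 - 84) - 43047)*(-39863 - 215*(-73)) = (-123 - 43047)*(-39863 + 15695) = -43170*(-24168) = 1043332560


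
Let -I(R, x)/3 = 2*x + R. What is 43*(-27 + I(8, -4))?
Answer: -1161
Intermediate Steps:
I(R, x) = -6*x - 3*R (I(R, x) = -3*(2*x + R) = -3*(R + 2*x) = -6*x - 3*R)
43*(-27 + I(8, -4)) = 43*(-27 + (-6*(-4) - 3*8)) = 43*(-27 + (24 - 24)) = 43*(-27 + 0) = 43*(-27) = -1161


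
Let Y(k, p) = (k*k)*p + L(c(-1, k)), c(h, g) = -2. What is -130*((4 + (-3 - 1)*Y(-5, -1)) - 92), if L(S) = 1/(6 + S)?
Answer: -1430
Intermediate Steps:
Y(k, p) = ¼ + p*k² (Y(k, p) = (k*k)*p + 1/(6 - 2) = k²*p + 1/4 = p*k² + ¼ = ¼ + p*k²)
-130*((4 + (-3 - 1)*Y(-5, -1)) - 92) = -130*((4 + (-3 - 1)*(¼ - 1*(-5)²)) - 92) = -130*((4 - 4*(¼ - 1*25)) - 92) = -130*((4 - 4*(¼ - 25)) - 92) = -130*((4 - 4*(-99/4)) - 92) = -130*((4 + 99) - 92) = -130*(103 - 92) = -130*11 = -1430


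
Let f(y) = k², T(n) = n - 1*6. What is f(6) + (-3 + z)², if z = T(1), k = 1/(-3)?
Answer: 577/9 ≈ 64.111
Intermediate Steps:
T(n) = -6 + n (T(n) = n - 6 = -6 + n)
k = -⅓ (k = 1*(-⅓) = -⅓ ≈ -0.33333)
z = -5 (z = -6 + 1 = -5)
f(y) = ⅑ (f(y) = (-⅓)² = ⅑)
f(6) + (-3 + z)² = ⅑ + (-3 - 5)² = ⅑ + (-8)² = ⅑ + 64 = 577/9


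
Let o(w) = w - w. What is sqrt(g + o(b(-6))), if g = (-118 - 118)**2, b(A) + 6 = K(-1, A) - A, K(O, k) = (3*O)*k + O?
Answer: 236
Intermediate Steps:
K(O, k) = O + 3*O*k (K(O, k) = 3*O*k + O = O + 3*O*k)
b(A) = -7 - 4*A (b(A) = -6 + (-(1 + 3*A) - A) = -6 + ((-1 - 3*A) - A) = -6 + (-1 - 4*A) = -7 - 4*A)
o(w) = 0
g = 55696 (g = (-236)**2 = 55696)
sqrt(g + o(b(-6))) = sqrt(55696 + 0) = sqrt(55696) = 236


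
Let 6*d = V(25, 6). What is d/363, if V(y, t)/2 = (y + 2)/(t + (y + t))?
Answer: 3/4477 ≈ 0.00067009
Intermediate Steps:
V(y, t) = 2*(2 + y)/(y + 2*t) (V(y, t) = 2*((y + 2)/(t + (y + t))) = 2*((2 + y)/(t + (t + y))) = 2*((2 + y)/(y + 2*t)) = 2*(2 + y)/(y + 2*t))
d = 9/37 (d = (2*(2 + 25)/(25 + 2*6))/6 = (2*27/(25 + 12))/6 = (2*27/37)/6 = (2*(1/37)*27)/6 = (1/6)*(54/37) = 9/37 ≈ 0.24324)
d/363 = (9/37)/363 = (9/37)*(1/363) = 3/4477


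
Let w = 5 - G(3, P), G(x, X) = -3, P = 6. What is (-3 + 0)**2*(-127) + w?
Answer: -1135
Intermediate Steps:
w = 8 (w = 5 - 1*(-3) = 5 + 3 = 8)
(-3 + 0)**2*(-127) + w = (-3 + 0)**2*(-127) + 8 = (-3)**2*(-127) + 8 = 9*(-127) + 8 = -1143 + 8 = -1135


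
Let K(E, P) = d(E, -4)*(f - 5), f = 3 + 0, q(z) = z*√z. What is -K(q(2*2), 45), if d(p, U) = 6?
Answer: 12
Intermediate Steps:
q(z) = z^(3/2)
f = 3
K(E, P) = -12 (K(E, P) = 6*(3 - 5) = 6*(-2) = -12)
-K(q(2*2), 45) = -1*(-12) = 12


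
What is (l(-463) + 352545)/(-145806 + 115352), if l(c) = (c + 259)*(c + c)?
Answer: -541449/30454 ≈ -17.779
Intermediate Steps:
l(c) = 2*c*(259 + c) (l(c) = (259 + c)*(2*c) = 2*c*(259 + c))
(l(-463) + 352545)/(-145806 + 115352) = (2*(-463)*(259 - 463) + 352545)/(-145806 + 115352) = (2*(-463)*(-204) + 352545)/(-30454) = (188904 + 352545)*(-1/30454) = 541449*(-1/30454) = -541449/30454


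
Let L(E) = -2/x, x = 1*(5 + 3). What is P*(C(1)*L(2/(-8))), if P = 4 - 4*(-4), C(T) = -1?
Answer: 5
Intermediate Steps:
P = 20 (P = 4 + 16 = 20)
x = 8 (x = 1*8 = 8)
L(E) = -¼ (L(E) = -2/8 = -2*⅛ = -¼)
P*(C(1)*L(2/(-8))) = 20*(-1*(-¼)) = 20*(¼) = 5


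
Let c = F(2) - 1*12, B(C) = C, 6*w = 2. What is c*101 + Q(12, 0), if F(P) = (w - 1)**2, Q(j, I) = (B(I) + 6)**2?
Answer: -10180/9 ≈ -1131.1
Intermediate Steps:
w = 1/3 (w = (1/6)*2 = 1/3 ≈ 0.33333)
Q(j, I) = (6 + I)**2 (Q(j, I) = (I + 6)**2 = (6 + I)**2)
F(P) = 4/9 (F(P) = (1/3 - 1)**2 = (-2/3)**2 = 4/9)
c = -104/9 (c = 4/9 - 1*12 = 4/9 - 12 = -104/9 ≈ -11.556)
c*101 + Q(12, 0) = -104/9*101 + (6 + 0)**2 = -10504/9 + 6**2 = -10504/9 + 36 = -10180/9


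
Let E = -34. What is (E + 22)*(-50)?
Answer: 600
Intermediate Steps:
(E + 22)*(-50) = (-34 + 22)*(-50) = -12*(-50) = 600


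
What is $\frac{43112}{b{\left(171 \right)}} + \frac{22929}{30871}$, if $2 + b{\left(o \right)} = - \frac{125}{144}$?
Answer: $- \frac{191641649811}{12749723} \approx -15031.0$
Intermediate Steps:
$b{\left(o \right)} = - \frac{413}{144}$ ($b{\left(o \right)} = -2 - \frac{125}{144} = - \frac{413}{144}$)
$\frac{43112}{b{\left(171 \right)}} + \frac{22929}{30871} = \frac{43112}{- \frac{413}{144}} + \frac{22929}{30871} = 43112 \left(- \frac{144}{413}\right) + 22929 \cdot \frac{1}{30871} = - \frac{6208128}{413} + \frac{22929}{30871} = - \frac{191641649811}{12749723}$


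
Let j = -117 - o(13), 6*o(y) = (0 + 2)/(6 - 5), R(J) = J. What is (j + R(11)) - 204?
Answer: -931/3 ≈ -310.33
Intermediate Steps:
o(y) = ⅓ (o(y) = ((0 + 2)/(6 - 5))/6 = (2/1)/6 = (2*1)/6 = (⅙)*2 = ⅓)
j = -352/3 (j = -117 - 1*⅓ = -117 - ⅓ = -352/3 ≈ -117.33)
(j + R(11)) - 204 = (-352/3 + 11) - 204 = -319/3 - 204 = -931/3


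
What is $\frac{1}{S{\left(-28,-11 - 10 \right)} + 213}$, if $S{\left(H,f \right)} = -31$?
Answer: $\frac{1}{182} \approx 0.0054945$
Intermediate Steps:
$\frac{1}{S{\left(-28,-11 - 10 \right)} + 213} = \frac{1}{-31 + 213} = \frac{1}{182}$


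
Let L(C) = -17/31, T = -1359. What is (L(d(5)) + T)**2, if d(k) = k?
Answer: 1776285316/961 ≈ 1.8484e+6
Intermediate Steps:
L(C) = -17/31 (L(C) = -17*1/31 = -17/31)
(L(d(5)) + T)**2 = (-17/31 - 1359)**2 = (-42146/31)**2 = 1776285316/961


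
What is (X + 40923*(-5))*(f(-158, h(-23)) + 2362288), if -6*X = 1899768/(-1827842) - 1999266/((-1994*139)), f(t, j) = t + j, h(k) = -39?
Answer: -122429165061424868228827/253307827886 ≈ -4.8332e+11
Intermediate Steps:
f(t, j) = j + t
X = -260649272207/253307827886 (X = -(1899768/(-1827842) - 1999266/((-1994*139)))/6 = -(1899768*(-1/1827842) - 1999266/(-277166))/6 = -(-949884/913921 - 1999266*(-1/277166))/6 = -(-949884/913921 + 999633/138583)/6 = -⅙*781947816621/126653913943 = -260649272207/253307827886 ≈ -1.0290)
(X + 40923*(-5))*(f(-158, h(-23)) + 2362288) = (-260649272207/253307827886 + 40923*(-5))*((-39 - 158) + 2362288) = (-260649272207/253307827886 - 204615)*(-197 + 2362288) = -51830841852166097/253307827886*2362091 = -122429165061424868228827/253307827886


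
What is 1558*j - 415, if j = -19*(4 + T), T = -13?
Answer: 266003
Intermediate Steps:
j = 171 (j = -19*(4 - 13) = -19*(-9) = 171)
1558*j - 415 = 1558*171 - 415 = 266418 - 415 = 266003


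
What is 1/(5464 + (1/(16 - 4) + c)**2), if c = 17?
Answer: 144/828841 ≈ 0.00017374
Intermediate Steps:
1/(5464 + (1/(16 - 4) + c)**2) = 1/(5464 + (1/(16 - 4) + 17)**2) = 1/(5464 + (1/12 + 17)**2) = 1/(5464 + (205/12)**2) = 1/(5464 + 42025/144) = 1/(828841/144) = 144/828841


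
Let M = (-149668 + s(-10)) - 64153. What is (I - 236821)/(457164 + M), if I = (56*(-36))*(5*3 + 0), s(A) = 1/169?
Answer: -45133309/41124968 ≈ -1.0975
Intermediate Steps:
s(A) = 1/169
M = -36135748/169 (M = (-149668 + 1/169) - 64153 = -25293891/169 - 64153 = -36135748/169 ≈ -2.1382e+5)
I = -30240 (I = -2016*(15 + 0) = -2016*15 = -30240)
(I - 236821)/(457164 + M) = (-30240 - 236821)/(457164 - 36135748/169) = -267061/41124968/169 = -267061*169/41124968 = -45133309/41124968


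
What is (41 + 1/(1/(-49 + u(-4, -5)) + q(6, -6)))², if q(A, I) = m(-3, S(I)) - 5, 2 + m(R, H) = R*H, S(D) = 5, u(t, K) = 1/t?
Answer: 31563430921/18818244 ≈ 1677.3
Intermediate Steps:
m(R, H) = -2 + H*R (m(R, H) = -2 + R*H = -2 + H*R)
q(A, I) = -22 (q(A, I) = (-2 + 5*(-3)) - 5 = (-2 - 15) - 5 = -17 - 5 = -22)
(41 + 1/(1/(-49 + u(-4, -5)) + q(6, -6)))² = (41 + 1/(1/(-49 + 1/(-4)) - 22))² = (41 + 1/(1/(-49 - ¼) - 22))² = (41 + 1/(1/(-197/4) - 22))² = (41 + 1/(-4/197 - 22))² = (41 + 1/(-4338/197))² = (41 - 197/4338)² = (177661/4338)² = 31563430921/18818244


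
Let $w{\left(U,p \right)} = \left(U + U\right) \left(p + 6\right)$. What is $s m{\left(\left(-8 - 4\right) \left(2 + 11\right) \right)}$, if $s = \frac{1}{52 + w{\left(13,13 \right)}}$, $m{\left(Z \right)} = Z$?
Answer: $- \frac{2}{7} \approx -0.28571$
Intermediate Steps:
$w{\left(U,p \right)} = 2 U \left(6 + p\right)$
$s = \frac{1}{546}$ ($s = \frac{1}{52 + 2 \cdot 13 \left(6 + 13\right)} = \frac{1}{52 + 2 \cdot 13 \cdot 19} = \frac{1}{52 + 494} = \frac{1}{546} \approx 0.0018315$)
$s m{\left(\left(-8 - 4\right) \left(2 + 11\right) \right)} = \frac{\left(-8 - 4\right) \left(2 + 11\right)}{546} = \frac{\left(-12\right) 13}{546} = \frac{1}{546} \left(-156\right) = - \frac{2}{7}$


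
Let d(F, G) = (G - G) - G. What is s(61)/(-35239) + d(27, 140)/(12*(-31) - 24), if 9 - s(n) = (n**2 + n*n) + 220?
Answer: 1991012/3488661 ≈ 0.57071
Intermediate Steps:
d(F, G) = -G (d(F, G) = 0 - G = -G)
s(n) = -211 - 2*n**2 (s(n) = 9 - ((n**2 + n*n) + 220) = 9 - ((n**2 + n**2) + 220) = 9 - (2*n**2 + 220) = 9 - (220 + 2*n**2) = 9 + (-220 - 2*n**2) = -211 - 2*n**2)
s(61)/(-35239) + d(27, 140)/(12*(-31) - 24) = (-211 - 2*61**2)/(-35239) + (-1*140)/(12*(-31) - 24) = (-211 - 2*3721)*(-1/35239) - 140/(-372 - 24) = (-211 - 7442)*(-1/35239) - 140/(-396) = -7653*(-1/35239) - 140*(-1/396) = 7653/35239 + 35/99 = 1991012/3488661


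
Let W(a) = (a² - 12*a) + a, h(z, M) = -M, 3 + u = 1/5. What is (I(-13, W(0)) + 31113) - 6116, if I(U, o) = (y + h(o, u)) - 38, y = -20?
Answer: 124709/5 ≈ 24942.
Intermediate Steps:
u = -14/5 (u = -3 + 1/5 = -3 + ⅕ = -14/5 ≈ -2.8000)
W(a) = a² - 11*a
I(U, o) = -276/5 (I(U, o) = (-20 - 1*(-14/5)) - 38 = (-20 + 14/5) - 38 = -86/5 - 38 = -276/5)
(I(-13, W(0)) + 31113) - 6116 = (-276/5 + 31113) - 6116 = 155289/5 - 6116 = 124709/5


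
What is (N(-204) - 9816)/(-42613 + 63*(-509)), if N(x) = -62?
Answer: 4939/37340 ≈ 0.13227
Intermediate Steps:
(N(-204) - 9816)/(-42613 + 63*(-509)) = (-62 - 9816)/(-42613 + 63*(-509)) = -9878/(-42613 - 32067) = -9878/(-74680) = -9878*(-1/74680) = 4939/37340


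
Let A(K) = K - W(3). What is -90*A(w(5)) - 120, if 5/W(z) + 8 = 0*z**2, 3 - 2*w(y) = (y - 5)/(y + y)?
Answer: -1245/4 ≈ -311.25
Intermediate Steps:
w(y) = 3/2 - (-5 + y)/(4*y) (w(y) = 3/2 - (y - 5)/(2*(y + y)) = 3/2 - (-5 + y)/(2*(2*y)) = 3/2 - (-5 + y)*1/(2*y)/2 = 3/2 - (-5 + y)/(4*y))
W(z) = -5/8 (W(z) = 5/(-8 + 0*z**2) = 5/(-8 + 0) = 5/(-8) = 5*(-1/8) = -5/8)
A(K) = 5/8 + K (A(K) = K - 1*(-5/8) = K + 5/8 = 5/8 + K)
-90*A(w(5)) - 120 = -90*(5/8 + (5/4)*(1 + 5)/5) - 120 = -90*(5/8 + (5/4)*(1/5)*6) - 120 = -90*(5/8 + 3/2) - 120 = -90*17/8 - 120 = -765/4 - 120 = -1245/4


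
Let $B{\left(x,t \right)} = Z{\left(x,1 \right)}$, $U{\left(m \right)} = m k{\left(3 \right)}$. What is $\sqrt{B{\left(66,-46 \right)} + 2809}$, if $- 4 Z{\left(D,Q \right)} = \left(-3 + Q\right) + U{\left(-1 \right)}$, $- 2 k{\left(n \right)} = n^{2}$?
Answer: $\frac{\sqrt{44934}}{4} \approx 52.994$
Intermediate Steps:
$k{\left(n \right)} = - \frac{n^{2}}{2}$
$U{\left(m \right)} = - \frac{9 m}{2}$ ($U{\left(m \right)} = m \left(- \frac{3^{2}}{2}\right) = m \left(\left(- \frac{1}{2}\right) 9\right) = m \left(- \frac{9}{2}\right) = - \frac{9 m}{2}$)
$Z{\left(D,Q \right)} = - \frac{3}{8} - \frac{Q}{4}$ ($Z{\left(D,Q \right)} = - \frac{\left(-3 + Q\right) - - \frac{9}{2}}{4} = - \frac{\left(-3 + Q\right) + \frac{9}{2}}{4} = - \frac{\frac{3}{2} + Q}{4} = - \frac{3}{8} - \frac{Q}{4}$)
$B{\left(x,t \right)} = - \frac{5}{8}$ ($B{\left(x,t \right)} = - \frac{3}{8} - \frac{1}{4} = - \frac{5}{8}$)
$\sqrt{B{\left(66,-46 \right)} + 2809} = \sqrt{- \frac{5}{8} + 2809} = \sqrt{\frac{22467}{8}} = \frac{\sqrt{44934}}{4}$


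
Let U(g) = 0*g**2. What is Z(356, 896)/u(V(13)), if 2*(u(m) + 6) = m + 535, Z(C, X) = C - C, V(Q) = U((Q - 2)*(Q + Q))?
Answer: 0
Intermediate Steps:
U(g) = 0
V(Q) = 0
Z(C, X) = 0
u(m) = 523/2 + m/2 (u(m) = -6 + (m + 535)/2 = -6 + (535 + m)/2 = -6 + (535/2 + m/2) = 523/2 + m/2)
Z(356, 896)/u(V(13)) = 0/(523/2 + (1/2)*0) = 0/(523/2 + 0) = 0/(523/2) = 0*(2/523) = 0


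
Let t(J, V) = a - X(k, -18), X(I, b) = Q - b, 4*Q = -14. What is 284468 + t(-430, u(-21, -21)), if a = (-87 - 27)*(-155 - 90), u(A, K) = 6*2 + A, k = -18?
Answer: 624767/2 ≈ 3.1238e+5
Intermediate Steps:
Q = -7/2 (Q = (¼)*(-14) = -7/2 ≈ -3.5000)
u(A, K) = 12 + A
X(I, b) = -7/2 - b
a = 27930 (a = -114*(-245) = 27930)
t(J, V) = 55831/2 (t(J, V) = 27930 - (-7/2 - 1*(-18)) = 27930 - (-7/2 + 18) = 27930 - 1*29/2 = 27930 - 29/2 = 55831/2)
284468 + t(-430, u(-21, -21)) = 284468 + 55831/2 = 624767/2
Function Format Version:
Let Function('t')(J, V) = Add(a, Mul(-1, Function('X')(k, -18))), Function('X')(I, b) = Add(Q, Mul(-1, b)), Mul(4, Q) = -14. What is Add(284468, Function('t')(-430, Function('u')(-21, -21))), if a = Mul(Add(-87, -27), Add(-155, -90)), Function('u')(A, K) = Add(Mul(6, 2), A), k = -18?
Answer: Rational(624767, 2) ≈ 3.1238e+5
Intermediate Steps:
Q = Rational(-7, 2) (Q = Mul(Rational(1, 4), -14) = Rational(-7, 2) ≈ -3.5000)
Function('u')(A, K) = Add(12, A)
Function('X')(I, b) = Add(Rational(-7, 2), Mul(-1, b))
a = 27930 (a = Mul(-114, -245) = 27930)
Function('t')(J, V) = Rational(55831, 2) (Function('t')(J, V) = Add(27930, Mul(-1, Add(Rational(-7, 2), Mul(-1, -18)))) = Add(27930, Mul(-1, Add(Rational(-7, 2), 18))) = Add(27930, Mul(-1, Rational(29, 2))) = Add(27930, Rational(-29, 2)) = Rational(55831, 2))
Add(284468, Function('t')(-430, Function('u')(-21, -21))) = Add(284468, Rational(55831, 2)) = Rational(624767, 2)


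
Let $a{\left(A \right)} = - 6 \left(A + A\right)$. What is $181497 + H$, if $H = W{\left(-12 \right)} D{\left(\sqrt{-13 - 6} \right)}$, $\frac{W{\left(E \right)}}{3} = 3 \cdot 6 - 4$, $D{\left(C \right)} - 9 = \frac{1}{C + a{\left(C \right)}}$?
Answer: $181875 + \frac{42 i \sqrt{19}}{209} \approx 1.8188 \cdot 10^{5} + 0.87595 i$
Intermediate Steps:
$a{\left(A \right)} = - 12 A$ ($a{\left(A \right)} = - 6 \cdot 2 A = - 12 A$)
$D{\left(C \right)} = 9 - \frac{1}{11 C}$ ($D{\left(C \right)} = 9 + \frac{1}{C - 12 C} = 9 + \frac{1}{\left(-11\right) C} = 9 - \frac{1}{11 C}$)
$W{\left(E \right)} = 42$ ($W{\left(E \right)} = 3 \left(3 \cdot 6 - 4\right) = 3 \left(18 - 4\right) = 3 \cdot 14 = 42$)
$H = 378 + \frac{42 i \sqrt{19}}{209}$ ($H = 42 \left(9 - \frac{1}{11 \sqrt{-13 - 6}}\right) = 42 \left(9 - \frac{1}{11 \sqrt{-19}}\right) = 42 \left(9 - \frac{1}{11 i \sqrt{19}}\right) = 42 \left(9 - \frac{\left(- \frac{1}{19}\right) i \sqrt{19}}{11}\right) = 42 \left(9 + \frac{i \sqrt{19}}{209}\right) = 378 + \frac{42 i \sqrt{19}}{209} \approx 378.0 + 0.87595 i$)
$181497 + H = 181497 + \left(378 + \frac{42 i \sqrt{19}}{209}\right) = 181875 + \frac{42 i \sqrt{19}}{209}$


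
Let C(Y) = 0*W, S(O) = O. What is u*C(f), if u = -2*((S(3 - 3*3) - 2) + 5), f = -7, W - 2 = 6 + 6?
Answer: 0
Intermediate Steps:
W = 14 (W = 2 + (6 + 6) = 2 + 12 = 14)
C(Y) = 0 (C(Y) = 0*14 = 0)
u = 6 (u = -2*(((3 - 3*3) - 2) + 5) = -2*(((3 - 9) - 2) + 5) = -2*((-6 - 2) + 5) = -2*(-8 + 5) = -2*(-3) = 6)
u*C(f) = 6*0 = 0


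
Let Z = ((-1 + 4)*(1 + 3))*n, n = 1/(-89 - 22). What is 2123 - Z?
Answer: 78555/37 ≈ 2123.1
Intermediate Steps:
n = -1/111 (n = 1/(-111) = -1/111 ≈ -0.0090090)
Z = -4/37 (Z = ((-1 + 4)*(1 + 3))*(-1/111) = (3*4)*(-1/111) = 12*(-1/111) = -4/37 ≈ -0.10811)
2123 - Z = 2123 - 1*(-4/37) = 2123 + 4/37 = 78555/37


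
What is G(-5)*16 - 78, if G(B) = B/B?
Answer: -62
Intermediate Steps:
G(B) = 1
G(-5)*16 - 78 = 1*16 - 78 = 16 - 78 = -62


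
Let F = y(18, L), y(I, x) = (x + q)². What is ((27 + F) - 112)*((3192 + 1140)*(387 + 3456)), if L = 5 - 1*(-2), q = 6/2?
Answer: 249718140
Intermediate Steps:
q = 3 (q = 6*(½) = 3)
L = 7 (L = 5 + 2 = 7)
y(I, x) = (3 + x)² (y(I, x) = (x + 3)² = (3 + x)²)
F = 100 (F = (3 + 7)² = 10² = 100)
((27 + F) - 112)*((3192 + 1140)*(387 + 3456)) = ((27 + 100) - 112)*((3192 + 1140)*(387 + 3456)) = (127 - 112)*(4332*3843) = 15*16647876 = 249718140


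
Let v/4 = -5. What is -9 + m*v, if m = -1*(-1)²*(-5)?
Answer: -109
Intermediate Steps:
m = 5 (m = -1*1*(-5) = -1*(-5) = 5)
v = -20 (v = 4*(-5) = -20)
-9 + m*v = -9 + 5*(-20) = -9 - 100 = -109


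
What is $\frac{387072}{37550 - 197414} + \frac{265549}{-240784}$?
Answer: $- \frac{5652186241}{1603862224} \approx -3.5241$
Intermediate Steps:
$\frac{387072}{37550 - 197414} + \frac{265549}{-240784} = \frac{387072}{37550 - 197414} + 265549 \left(- \frac{1}{240784}\right) = \frac{387072}{-159864} - \frac{265549}{240784} = 387072 \left(- \frac{1}{159864}\right) - \frac{265549}{240784} = - \frac{16128}{6661} - \frac{265549}{240784} = - \frac{5652186241}{1603862224}$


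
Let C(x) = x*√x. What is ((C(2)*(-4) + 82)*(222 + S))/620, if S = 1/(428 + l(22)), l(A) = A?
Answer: 4095941/139500 - 99901*√2/34875 ≈ 25.311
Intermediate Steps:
C(x) = x^(3/2)
S = 1/450 (S = 1/(428 + 22) = 1/450 ≈ 0.0022222)
((C(2)*(-4) + 82)*(222 + S))/620 = ((2^(3/2)*(-4) + 82)*(222 + 1/450))/620 = (((2*√2)*(-4) + 82)*(99901/450))*(1/620) = ((-8*√2 + 82)*(99901/450))*(1/620) = ((82 - 8*√2)*(99901/450))*(1/620) = (4095941/225 - 399604*√2/225)*(1/620) = 4095941/139500 - 99901*√2/34875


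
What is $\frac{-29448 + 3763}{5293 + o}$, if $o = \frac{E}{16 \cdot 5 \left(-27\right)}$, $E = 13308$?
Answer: $- \frac{4623300}{951631} \approx -4.8583$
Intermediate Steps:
$o = - \frac{1109}{180}$ ($o = \frac{13308}{16 \cdot 5 \left(-27\right)} = \frac{13308}{80 \left(-27\right)} = \frac{13308}{-2160} = 13308 \left(- \frac{1}{2160}\right) = - \frac{1109}{180} \approx -6.1611$)
$\frac{-29448 + 3763}{5293 + o} = \frac{-29448 + 3763}{5293 - \frac{1109}{180}} = - \frac{25685}{\frac{951631}{180}} = \left(-25685\right) \frac{180}{951631} = - \frac{4623300}{951631}$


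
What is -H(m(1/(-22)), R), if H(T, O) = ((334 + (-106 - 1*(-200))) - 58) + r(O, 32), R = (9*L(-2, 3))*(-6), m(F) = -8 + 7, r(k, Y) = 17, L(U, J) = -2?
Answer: -387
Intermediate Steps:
m(F) = -1
R = 108 (R = (9*(-2))*(-6) = -18*(-6) = 108)
H(T, O) = 387 (H(T, O) = ((334 + (-106 - 1*(-200))) - 58) + 17 = ((334 + (-106 + 200)) - 58) + 17 = ((334 + 94) - 58) + 17 = (428 - 58) + 17 = 370 + 17 = 387)
-H(m(1/(-22)), R) = -1*387 = -387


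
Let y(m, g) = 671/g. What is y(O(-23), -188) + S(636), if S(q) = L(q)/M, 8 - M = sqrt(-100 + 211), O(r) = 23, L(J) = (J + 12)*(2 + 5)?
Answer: -145823/188 - 4536*sqrt(111)/47 ≈ -1792.5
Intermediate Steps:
L(J) = 84 + 7*J (L(J) = (12 + J)*7 = 84 + 7*J)
M = 8 - sqrt(111) (M = 8 - sqrt(-100 + 211) = 8 - sqrt(111) ≈ -2.5357)
S(q) = (84 + 7*q)/(8 - sqrt(111))
y(O(-23), -188) + S(636) = 671/(-188) + (84 + 7*636)/(8 - sqrt(111)) = 671*(-1/188) + (84 + 4452)/(8 - sqrt(111)) = -671/188 + 4536/(8 - sqrt(111))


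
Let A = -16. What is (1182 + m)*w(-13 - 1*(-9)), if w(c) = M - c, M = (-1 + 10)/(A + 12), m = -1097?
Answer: 595/4 ≈ 148.75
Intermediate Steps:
M = -9/4 (M = (-1 + 10)/(-16 + 12) = 9/(-4) = 9*(-1/4) = -9/4 ≈ -2.2500)
w(c) = -9/4 - c
(1182 + m)*w(-13 - 1*(-9)) = (1182 - 1097)*(-9/4 - (-13 - 1*(-9))) = 85*(-9/4 - (-13 + 9)) = 85*(-9/4 - 1*(-4)) = 85*(-9/4 + 4) = 85*(7/4) = 595/4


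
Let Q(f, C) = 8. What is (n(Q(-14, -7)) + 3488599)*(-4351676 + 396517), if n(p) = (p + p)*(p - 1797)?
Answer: -13684751261025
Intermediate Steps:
n(p) = 2*p*(-1797 + p) (n(p) = (2*p)*(-1797 + p) = 2*p*(-1797 + p))
(n(Q(-14, -7)) + 3488599)*(-4351676 + 396517) = (2*8*(-1797 + 8) + 3488599)*(-4351676 + 396517) = (2*8*(-1789) + 3488599)*(-3955159) = (-28624 + 3488599)*(-3955159) = 3459975*(-3955159) = -13684751261025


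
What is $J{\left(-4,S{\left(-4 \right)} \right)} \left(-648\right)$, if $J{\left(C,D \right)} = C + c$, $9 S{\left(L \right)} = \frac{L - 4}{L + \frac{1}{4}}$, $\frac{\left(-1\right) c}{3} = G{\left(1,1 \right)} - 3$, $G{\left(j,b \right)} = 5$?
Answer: $6480$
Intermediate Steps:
$c = -6$ ($c = - 3 \left(5 - 3\right) = \left(-3\right) 2 = -6$)
$S{\left(L \right)} = \frac{-4 + L}{9 \left(\frac{1}{4} + L\right)}$ ($S{\left(L \right)} = \frac{\left(L - 4\right) \frac{1}{L + \frac{1}{4}}}{9} = \frac{\left(-4 + L\right) \frac{1}{L + \frac{1}{4}}}{9} = \frac{\left(-4 + L\right) \frac{1}{\frac{1}{4} + L}}{9} = \frac{\frac{1}{\frac{1}{4} + L} \left(-4 + L\right)}{9} = \frac{-4 + L}{9 \left(\frac{1}{4} + L\right)}$)
$J{\left(C,D \right)} = -6 + C$ ($J{\left(C,D \right)} = C - 6 = -6 + C$)
$J{\left(-4,S{\left(-4 \right)} \right)} \left(-648\right) = \left(-6 - 4\right) \left(-648\right) = \left(-10\right) \left(-648\right) = 6480$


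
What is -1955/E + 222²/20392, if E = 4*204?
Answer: 2569/122352 ≈ 0.020997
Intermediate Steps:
E = 816
-1955/E + 222²/20392 = -1955/816 + 222²/20392 = -1955*1/816 + 49284*(1/20392) = -115/48 + 12321/5098 = 2569/122352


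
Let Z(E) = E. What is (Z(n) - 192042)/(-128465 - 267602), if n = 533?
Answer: 191509/396067 ≈ 0.48353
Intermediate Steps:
(Z(n) - 192042)/(-128465 - 267602) = (533 - 192042)/(-128465 - 267602) = -191509/(-396067) = -191509*(-1/396067) = 191509/396067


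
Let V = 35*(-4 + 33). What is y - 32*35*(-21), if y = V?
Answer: 24535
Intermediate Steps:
V = 1015 (V = 35*29 = 1015)
y = 1015
y - 32*35*(-21) = 1015 - 32*35*(-21) = 1015 - 1120*(-21) = 1015 + 23520 = 24535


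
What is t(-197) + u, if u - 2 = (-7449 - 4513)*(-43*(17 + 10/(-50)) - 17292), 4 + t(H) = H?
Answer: 1077440269/5 ≈ 2.1549e+8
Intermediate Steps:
t(H) = -4 + H
u = 1077441274/5 (u = 2 + (-7449 - 4513)*(-43*(17 + 10/(-50)) - 17292) = 2 - 11962*(-43*(17 + 10*(-1/50)) - 17292) = 2 - 11962*(-43*(17 - ⅕) - 17292) = 2 - 11962*(-43*84/5 - 17292) = 2 - 11962*(-3612/5 - 17292) = 2 - 11962*(-90072/5) = 2 + 1077441264/5 = 1077441274/5 ≈ 2.1549e+8)
t(-197) + u = (-4 - 197) + 1077441274/5 = -201 + 1077441274/5 = 1077440269/5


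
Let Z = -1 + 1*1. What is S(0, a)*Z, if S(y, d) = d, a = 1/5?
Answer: 0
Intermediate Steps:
a = ⅕ ≈ 0.20000
Z = 0 (Z = -1 + 1 = 0)
S(0, a)*Z = (⅕)*0 = 0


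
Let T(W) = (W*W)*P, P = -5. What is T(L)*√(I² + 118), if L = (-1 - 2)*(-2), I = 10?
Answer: -180*√218 ≈ -2657.7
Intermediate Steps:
L = 6 (L = -3*(-2) = 6)
T(W) = -5*W² (T(W) = (W*W)*(-5) = W²*(-5) = -5*W²)
T(L)*√(I² + 118) = (-5*6²)*√(10² + 118) = (-5*36)*√(100 + 118) = -180*√218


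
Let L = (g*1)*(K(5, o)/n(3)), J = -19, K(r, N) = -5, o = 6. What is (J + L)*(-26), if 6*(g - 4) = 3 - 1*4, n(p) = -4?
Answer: 4433/12 ≈ 369.42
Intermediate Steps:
g = 23/6 (g = 4 + (3 - 1*4)/6 = 4 + (3 - 4)/6 = 4 + (⅙)*(-1) = 4 - ⅙ = 23/6 ≈ 3.8333)
L = 115/24 (L = ((23/6)*1)*(-5/(-4)) = 23*(-5*(-¼))/6 = (23/6)*(5/4) = 115/24 ≈ 4.7917)
(J + L)*(-26) = (-19 + 115/24)*(-26) = -341/24*(-26) = 4433/12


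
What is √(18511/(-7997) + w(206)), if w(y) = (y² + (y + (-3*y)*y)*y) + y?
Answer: I*√1671729325535797/7997 ≈ 5112.8*I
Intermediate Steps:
w(y) = y + y² + y*(y - 3*y²) (w(y) = (y² + (y - 3*y²)*y) + y = (y² + y*(y - 3*y²)) + y = y + y² + y*(y - 3*y²))
√(18511/(-7997) + w(206)) = √(18511/(-7997) + 206*(1 - 3*206² + 2*206)) = √(18511*(-1/7997) + 206*(1 - 3*42436 + 412)) = √(-18511/7997 + 206*(1 - 127308 + 412)) = √(-18511/7997 + 206*(-126895)) = √(-18511/7997 - 26140370) = √(-209044557401/7997) = I*√1671729325535797/7997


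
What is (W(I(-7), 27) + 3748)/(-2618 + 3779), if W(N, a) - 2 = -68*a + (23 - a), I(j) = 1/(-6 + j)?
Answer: 1910/1161 ≈ 1.6451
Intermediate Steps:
W(N, a) = 25 - 69*a (W(N, a) = 2 + (-68*a + (23 - a)) = 2 + (23 - 69*a) = 25 - 69*a)
(W(I(-7), 27) + 3748)/(-2618 + 3779) = ((25 - 69*27) + 3748)/(-2618 + 3779) = ((25 - 1863) + 3748)/1161 = (-1838 + 3748)*(1/1161) = 1910*(1/1161) = 1910/1161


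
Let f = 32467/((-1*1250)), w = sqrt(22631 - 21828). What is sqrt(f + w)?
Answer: sqrt(-64934 + 2500*sqrt(803))/50 ≈ 1.5374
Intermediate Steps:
w = sqrt(803) ≈ 28.337
f = -32467/1250 (f = 32467/(-1250) = 32467*(-1/1250) = -32467/1250 ≈ -25.974)
sqrt(f + w) = sqrt(-32467/1250 + sqrt(803))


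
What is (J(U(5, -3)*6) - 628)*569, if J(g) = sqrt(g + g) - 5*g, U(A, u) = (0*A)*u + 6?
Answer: -459752 + 3414*sqrt(2) ≈ -4.5492e+5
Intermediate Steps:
U(A, u) = 6 (U(A, u) = 0*u + 6 = 0 + 6 = 6)
J(g) = -5*g + sqrt(2)*sqrt(g) (J(g) = sqrt(2*g) - 5*g = sqrt(2)*sqrt(g) - 5*g = -5*g + sqrt(2)*sqrt(g))
(J(U(5, -3)*6) - 628)*569 = ((-30*6 + sqrt(2)*sqrt(6*6)) - 628)*569 = ((-5*36 + sqrt(2)*sqrt(36)) - 628)*569 = ((-180 + sqrt(2)*6) - 628)*569 = ((-180 + 6*sqrt(2)) - 628)*569 = (-808 + 6*sqrt(2))*569 = -459752 + 3414*sqrt(2)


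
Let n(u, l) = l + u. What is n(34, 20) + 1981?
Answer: 2035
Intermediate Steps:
n(34, 20) + 1981 = (20 + 34) + 1981 = 54 + 1981 = 2035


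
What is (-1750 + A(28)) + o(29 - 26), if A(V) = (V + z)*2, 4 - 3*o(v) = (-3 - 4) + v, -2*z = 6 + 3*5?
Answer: -5137/3 ≈ -1712.3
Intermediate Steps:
z = -21/2 (z = -(6 + 3*5)/2 = -(6 + 15)/2 = -½*21 = -21/2 ≈ -10.500)
o(v) = 11/3 - v/3 (o(v) = 4/3 - ((-3 - 4) + v)/3 = 4/3 - (-7 + v)/3 = 4/3 + (7/3 - v/3) = 11/3 - v/3)
A(V) = -21 + 2*V (A(V) = (V - 21/2)*2 = (-21/2 + V)*2 = -21 + 2*V)
(-1750 + A(28)) + o(29 - 26) = (-1750 + (-21 + 2*28)) + (11/3 - (29 - 26)/3) = (-1750 + (-21 + 56)) + (11/3 - ⅓*3) = (-1750 + 35) + (11/3 - 1) = -1715 + 8/3 = -5137/3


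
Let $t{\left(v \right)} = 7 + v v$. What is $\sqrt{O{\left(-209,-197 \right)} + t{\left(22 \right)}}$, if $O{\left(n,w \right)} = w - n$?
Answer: $\sqrt{503} \approx 22.428$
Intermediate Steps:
$t{\left(v \right)} = 7 + v^{2}$
$\sqrt{O{\left(-209,-197 \right)} + t{\left(22 \right)}} = \sqrt{\left(-197 - -209\right) + \left(7 + 22^{2}\right)} = \sqrt{\left(-197 + 209\right) + \left(7 + 484\right)} = \sqrt{12 + 491} = \sqrt{503}$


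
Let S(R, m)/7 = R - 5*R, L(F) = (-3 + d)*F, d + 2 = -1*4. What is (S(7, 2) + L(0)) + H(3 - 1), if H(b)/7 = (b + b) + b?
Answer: -154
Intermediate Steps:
d = -6 (d = -2 - 1*4 = -2 - 4 = -6)
H(b) = 21*b (H(b) = 7*((b + b) + b) = 7*(2*b + b) = 7*(3*b) = 21*b)
L(F) = -9*F (L(F) = (-3 - 6)*F = -9*F)
S(R, m) = -28*R (S(R, m) = 7*(R - 5*R) = 7*(-4*R) = -28*R)
(S(7, 2) + L(0)) + H(3 - 1) = (-28*7 - 9*0) + 21*(3 - 1) = (-196 + 0) + 21*2 = -196 + 42 = -154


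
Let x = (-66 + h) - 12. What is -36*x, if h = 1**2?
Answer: 2772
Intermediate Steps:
h = 1
x = -77 (x = (-66 + 1) - 12 = -65 - 12 = -77)
-36*x = -36*(-77) = 2772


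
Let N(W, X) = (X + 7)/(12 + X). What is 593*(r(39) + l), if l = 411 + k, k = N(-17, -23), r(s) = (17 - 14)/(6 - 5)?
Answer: 2710010/11 ≈ 2.4636e+5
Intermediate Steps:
N(W, X) = (7 + X)/(12 + X)
r(s) = 3 (r(s) = 3/1 = 3*1 = 3)
k = 16/11 (k = (7 - 23)/(12 - 23) = -16/(-11) = -1/11*(-16) = 16/11 ≈ 1.4545)
l = 4537/11 (l = 411 + 16/11 = 4537/11 ≈ 412.45)
593*(r(39) + l) = 593*(3 + 4537/11) = 593*(4570/11) = 2710010/11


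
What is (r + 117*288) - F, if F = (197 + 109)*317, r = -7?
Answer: -63313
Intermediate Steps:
F = 97002 (F = 306*317 = 97002)
(r + 117*288) - F = (-7 + 117*288) - 1*97002 = (-7 + 33696) - 97002 = 33689 - 97002 = -63313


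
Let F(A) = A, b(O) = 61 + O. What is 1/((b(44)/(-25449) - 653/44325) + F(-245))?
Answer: -376008975/92129289649 ≈ -0.0040813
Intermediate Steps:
1/((b(44)/(-25449) - 653/44325) + F(-245)) = 1/(((61 + 44)/(-25449) - 653/44325) - 245) = 1/((105*(-1/25449) - 653*1/44325) - 245) = 1/((-35/8483 - 653/44325) - 245) = 1/(-7090774/376008975 - 245) = 1/(-92129289649/376008975) = -376008975/92129289649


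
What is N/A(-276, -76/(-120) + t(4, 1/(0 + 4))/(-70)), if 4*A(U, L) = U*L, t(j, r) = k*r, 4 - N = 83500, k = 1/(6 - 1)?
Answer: 116894400/61111 ≈ 1912.8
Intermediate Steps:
k = ⅕ (k = 1/5 = ⅕ ≈ 0.20000)
N = -83496 (N = 4 - 1*83500 = 4 - 83500 = -83496)
t(j, r) = r/5
A(U, L) = L*U/4 (A(U, L) = (U*L)/4 = (L*U)/4 = L*U/4)
N/A(-276, -76/(-120) + t(4, 1/(0 + 4))/(-70)) = -83496*(-1/(69*(-76/(-120) + (1/(5*(0 + 4)))/(-70)))) = -83496*(-1/(69*(-76*(-1/120) + ((⅕)/4)*(-1/70)))) = -83496*(-1/(69*(19/30 + ((⅕)*(¼))*(-1/70)))) = -83496*(-1/(69*(19/30 + (1/20)*(-1/70)))) = -83496*(-1/(69*(19/30 - 1/1400))) = -83496/((¼)*(2657/4200)*(-276)) = -83496/(-61111/1400) = -83496*(-1400/61111) = 116894400/61111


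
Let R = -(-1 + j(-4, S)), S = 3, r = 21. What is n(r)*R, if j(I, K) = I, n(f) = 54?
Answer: 270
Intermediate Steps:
R = 5 (R = -(-1 - 4) = -1*(-5) = 5)
n(r)*R = 54*5 = 270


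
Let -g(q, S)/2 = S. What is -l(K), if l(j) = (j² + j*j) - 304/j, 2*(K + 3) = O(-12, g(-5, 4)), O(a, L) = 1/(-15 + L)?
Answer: -17480691/147062 ≈ -118.87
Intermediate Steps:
g(q, S) = -2*S
K = -139/46 (K = -3 + 1/(2*(-15 - 2*4)) = -3 + 1/(2*(-15 - 8)) = -3 + (½)/(-23) = -3 + (½)*(-1/23) = -3 - 1/46 = -139/46 ≈ -3.0217)
l(j) = -304/j + 2*j² (l(j) = (j² + j²) - 304/j = 2*j² - 304/j = -304/j + 2*j²)
-l(K) = -2*(-152 + (-139/46)³)/(-139/46) = -2*(-46)*(-152 - 2685619/97336)/139 = -2*(-46)*(-17480691)/(139*97336) = -1*17480691/147062 = -17480691/147062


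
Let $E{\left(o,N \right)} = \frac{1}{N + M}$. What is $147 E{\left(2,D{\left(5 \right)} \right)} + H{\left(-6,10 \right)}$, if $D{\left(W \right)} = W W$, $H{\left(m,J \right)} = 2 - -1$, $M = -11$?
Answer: $\frac{27}{2} \approx 13.5$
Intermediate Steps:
$H{\left(m,J \right)} = 3$ ($H{\left(m,J \right)} = 2 + 1 = 3$)
$D{\left(W \right)} = W^{2}$
$E{\left(o,N \right)} = \frac{1}{-11 + N}$ ($E{\left(o,N \right)} = \frac{1}{N - 11} = \frac{1}{-11 + N}$)
$147 E{\left(2,D{\left(5 \right)} \right)} + H{\left(-6,10 \right)} = \frac{147}{-11 + 5^{2}} + 3 = \frac{147}{-11 + 25} + 3 = \frac{147}{14} + 3 = 147 \cdot \frac{1}{14} + 3 = \frac{21}{2} + 3 = \frac{27}{2}$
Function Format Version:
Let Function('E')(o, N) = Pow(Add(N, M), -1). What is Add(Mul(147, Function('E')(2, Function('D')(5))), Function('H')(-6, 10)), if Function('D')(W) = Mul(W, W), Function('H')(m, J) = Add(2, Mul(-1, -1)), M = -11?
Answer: Rational(27, 2) ≈ 13.500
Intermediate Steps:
Function('H')(m, J) = 3 (Function('H')(m, J) = Add(2, 1) = 3)
Function('D')(W) = Pow(W, 2)
Function('E')(o, N) = Pow(Add(-11, N), -1) (Function('E')(o, N) = Pow(Add(N, -11), -1) = Pow(Add(-11, N), -1))
Add(Mul(147, Function('E')(2, Function('D')(5))), Function('H')(-6, 10)) = Add(Mul(147, Pow(Add(-11, Pow(5, 2)), -1)), 3) = Add(Mul(147, Pow(Add(-11, 25), -1)), 3) = Add(Mul(147, Pow(14, -1)), 3) = Add(Mul(147, Rational(1, 14)), 3) = Add(Rational(21, 2), 3) = Rational(27, 2)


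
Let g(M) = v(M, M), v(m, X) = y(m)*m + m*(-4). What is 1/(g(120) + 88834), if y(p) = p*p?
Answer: 1/1816354 ≈ 5.5055e-7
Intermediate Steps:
y(p) = p²
v(m, X) = m³ - 4*m (v(m, X) = m²*m + m*(-4) = m³ - 4*m)
g(M) = M*(-4 + M²)
1/(g(120) + 88834) = 1/(120*(-4 + 120²) + 88834) = 1/(120*(-4 + 14400) + 88834) = 1/(120*14396 + 88834) = 1/(1727520 + 88834) = 1/1816354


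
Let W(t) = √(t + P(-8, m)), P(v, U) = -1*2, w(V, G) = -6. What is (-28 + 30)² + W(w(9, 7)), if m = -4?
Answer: 4 + 2*I*√2 ≈ 4.0 + 2.8284*I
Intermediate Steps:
P(v, U) = -2
W(t) = √(-2 + t) (W(t) = √(t - 2) = √(-2 + t))
(-28 + 30)² + W(w(9, 7)) = (-28 + 30)² + √(-2 - 6) = 2² + √(-8) = 4 + 2*I*√2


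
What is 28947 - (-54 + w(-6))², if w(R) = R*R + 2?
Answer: 28691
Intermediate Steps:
w(R) = 2 + R² (w(R) = R² + 2 = 2 + R²)
28947 - (-54 + w(-6))² = 28947 - (-54 + (2 + (-6)²))² = 28947 - (-54 + (2 + 36))² = 28947 - (-54 + 38)² = 28947 - 1*(-16)² = 28947 - 1*256 = 28947 - 256 = 28691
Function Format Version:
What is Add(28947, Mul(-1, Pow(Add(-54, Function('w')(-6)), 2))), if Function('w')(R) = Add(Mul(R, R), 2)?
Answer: 28691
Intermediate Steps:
Function('w')(R) = Add(2, Pow(R, 2)) (Function('w')(R) = Add(Pow(R, 2), 2) = Add(2, Pow(R, 2)))
Add(28947, Mul(-1, Pow(Add(-54, Function('w')(-6)), 2))) = Add(28947, Mul(-1, Pow(Add(-54, Add(2, Pow(-6, 2))), 2))) = Add(28947, Mul(-1, Pow(Add(-54, Add(2, 36)), 2))) = Add(28947, Mul(-1, Pow(Add(-54, 38), 2))) = Add(28947, Mul(-1, Pow(-16, 2))) = Add(28947, Mul(-1, 256)) = Add(28947, -256) = 28691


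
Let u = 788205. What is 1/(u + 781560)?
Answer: 1/1569765 ≈ 6.3704e-7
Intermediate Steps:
1/(u + 781560) = 1/(788205 + 781560) = 1/1569765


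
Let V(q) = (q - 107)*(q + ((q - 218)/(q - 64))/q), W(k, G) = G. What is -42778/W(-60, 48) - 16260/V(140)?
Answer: -175918648919/196616904 ≈ -894.73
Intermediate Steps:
V(q) = (-107 + q)*(q + (-218 + q)/(q*(-64 + q))) (V(q) = (-107 + q)*(q + ((-218 + q)/(-64 + q))/q) = (-107 + q)*(q + (-218 + q)/(q*(-64 + q))))
-42778/W(-60, 48) - 16260/V(140) = -42778/48 - 16260*140*(-64 + 140)/(23326 + 140**4 - 325*140 - 171*140**3 + 6849*140**2) = -42778*1/48 - 16260*10640/(23326 + 384160000 - 45500 - 171*2744000 + 6849*19600) = -21389/24 - 16260*10640/(23326 + 384160000 - 45500 - 469224000 + 134240400) = -21389/24 - 16260/((1/140)*(1/76)*49154226) = -21389/24 - 16260/24577113/5320 = -21389/24 - 16260*5320/24577113 = -21389/24 - 28834400/8192371 = -175918648919/196616904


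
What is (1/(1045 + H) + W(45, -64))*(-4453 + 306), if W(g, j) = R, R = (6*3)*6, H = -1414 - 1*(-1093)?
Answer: -324266371/724 ≈ -4.4788e+5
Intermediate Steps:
H = -321 (H = -1414 + 1093 = -321)
R = 108 (R = 18*6 = 108)
W(g, j) = 108
(1/(1045 + H) + W(45, -64))*(-4453 + 306) = (1/(1045 - 321) + 108)*(-4453 + 306) = (1/724 + 108)*(-4147) = (78193/724)*(-4147) = -324266371/724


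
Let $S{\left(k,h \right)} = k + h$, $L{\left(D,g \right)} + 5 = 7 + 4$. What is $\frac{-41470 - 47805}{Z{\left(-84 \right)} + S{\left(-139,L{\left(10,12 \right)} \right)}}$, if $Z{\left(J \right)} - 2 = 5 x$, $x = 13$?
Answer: $\frac{89275}{66} \approx 1352.7$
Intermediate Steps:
$L{\left(D,g \right)} = 6$ ($L{\left(D,g \right)} = -5 + \left(7 + 4\right) = -5 + 11 = 6$)
$Z{\left(J \right)} = 67$ ($Z{\left(J \right)} = 2 + 5 \cdot 13 = 2 + 65 = 67$)
$S{\left(k,h \right)} = h + k$
$\frac{-41470 - 47805}{Z{\left(-84 \right)} + S{\left(-139,L{\left(10,12 \right)} \right)}} = \frac{-41470 - 47805}{67 + \left(6 - 139\right)} = - \frac{89275}{67 - 133} = - \frac{89275}{-66} = \left(-89275\right) \left(- \frac{1}{66}\right) = \frac{89275}{66}$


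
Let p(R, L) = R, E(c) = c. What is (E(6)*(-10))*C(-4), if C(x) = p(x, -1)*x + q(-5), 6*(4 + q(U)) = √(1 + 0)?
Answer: -730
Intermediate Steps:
q(U) = -23/6 (q(U) = -4 + √(1 + 0)/6 = -4 + √1/6 = -4 + (⅙)*1 = -4 + ⅙ = -23/6)
C(x) = -23/6 + x² (C(x) = x*x - 23/6 = x² - 23/6 = -23/6 + x²)
(E(6)*(-10))*C(-4) = (6*(-10))*(-23/6 + (-4)²) = -60*(-23/6 + 16) = -60*73/6 = -730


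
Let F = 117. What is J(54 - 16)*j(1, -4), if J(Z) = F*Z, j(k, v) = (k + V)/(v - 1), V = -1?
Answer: 0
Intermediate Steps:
j(k, v) = (-1 + k)/(-1 + v) (j(k, v) = (k - 1)/(v - 1) = (-1 + k)/(-1 + v))
J(Z) = 117*Z
J(54 - 16)*j(1, -4) = (117*(54 - 16))*((-1 + 1)/(-1 - 4)) = (117*38)*(0/(-5)) = 4446*(-⅕*0) = 4446*0 = 0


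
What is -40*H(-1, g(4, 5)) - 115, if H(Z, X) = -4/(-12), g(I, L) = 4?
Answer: -385/3 ≈ -128.33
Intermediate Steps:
H(Z, X) = ⅓ (H(Z, X) = -4*(-1/12) = ⅓)
-40*H(-1, g(4, 5)) - 115 = -40*⅓ - 115 = -40/3 - 115 = -385/3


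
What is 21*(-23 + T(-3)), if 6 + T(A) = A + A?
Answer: -735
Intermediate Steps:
T(A) = -6 + 2*A (T(A) = -6 + (A + A) = -6 + 2*A)
21*(-23 + T(-3)) = 21*(-23 + (-6 + 2*(-3))) = 21*(-23 + (-6 - 6)) = 21*(-23 - 12) = 21*(-35) = -735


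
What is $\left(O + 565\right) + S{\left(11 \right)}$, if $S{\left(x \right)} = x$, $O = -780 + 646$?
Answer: $442$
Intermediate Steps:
$O = -134$
$\left(O + 565\right) + S{\left(11 \right)} = \left(-134 + 565\right) + 11 = 431 + 11 = 442$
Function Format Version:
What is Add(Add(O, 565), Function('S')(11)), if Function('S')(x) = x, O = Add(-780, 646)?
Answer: 442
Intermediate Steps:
O = -134
Add(Add(O, 565), Function('S')(11)) = Add(Add(-134, 565), 11) = Add(431, 11) = 442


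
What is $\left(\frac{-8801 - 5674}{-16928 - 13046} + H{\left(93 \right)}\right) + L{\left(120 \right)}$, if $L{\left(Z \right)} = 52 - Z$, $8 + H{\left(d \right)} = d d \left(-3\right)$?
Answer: $- \frac{779998927}{29974} \approx -26023.0$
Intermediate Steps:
$H{\left(d \right)} = -8 - 3 d^{2}$ ($H{\left(d \right)} = -8 + d d \left(-3\right) = -8 + d^{2} \left(-3\right) = -8 - 3 d^{2}$)
$\left(\frac{-8801 - 5674}{-16928 - 13046} + H{\left(93 \right)}\right) + L{\left(120 \right)} = \left(\frac{-8801 - 5674}{-16928 - 13046} - \left(8 + 3 \cdot 93^{2}\right)\right) + \left(52 - 120\right) = \left(- \frac{14475}{-29974} - 25955\right) + \left(52 - 120\right) = \left(\left(-14475\right) \left(- \frac{1}{29974}\right) - 25955\right) - 68 = \left(\frac{14475}{29974} - 25955\right) - 68 = - \frac{777960695}{29974} - 68 = - \frac{779998927}{29974}$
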